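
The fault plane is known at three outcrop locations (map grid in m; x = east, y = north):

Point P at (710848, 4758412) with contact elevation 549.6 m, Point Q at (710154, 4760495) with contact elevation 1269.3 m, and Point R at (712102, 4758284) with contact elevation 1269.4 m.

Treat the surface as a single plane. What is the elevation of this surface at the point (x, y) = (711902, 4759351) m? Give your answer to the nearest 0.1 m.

1736.1 m

Let the plane be z = a·x + b·y + c.
Point Q−Point P: −694a + 2083b = 719.7;  Point R−Point P: 1254a − 128b = 719.8.
Solving gives a = 0.630720301, b = 0.555650451.
Then c = 549.6 − a·710848 − b·4758412 = −3091810.44.
At (711902, 4759351): z = 449011.0 + 2644535.5 − 3091810.44 = 1736.1 m.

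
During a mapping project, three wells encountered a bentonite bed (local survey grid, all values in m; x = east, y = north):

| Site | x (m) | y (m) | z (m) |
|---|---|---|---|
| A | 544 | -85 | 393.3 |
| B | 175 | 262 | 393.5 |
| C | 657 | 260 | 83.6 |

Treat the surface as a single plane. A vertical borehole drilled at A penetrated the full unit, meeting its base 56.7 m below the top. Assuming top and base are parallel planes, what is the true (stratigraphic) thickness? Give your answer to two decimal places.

Two edge vectors: A→B = (-369, 347, 0.2), A→C = (113, 345, -309.7).
Normal n = (A→B) × (A→C) = (-107534.9, -114256.7, -166516).
So ∂z/∂x = −n_x/n_z = −0.64579 and ∂z/∂y = −n_y/n_z = −0.68616.
|∇z| = √(a²+b²) = 0.94227, so dip δ = arctan(0.94227) = 43.30°.
True thickness = vertical thickness × cos δ = 56.7 × cos 43.30° = 41.27 m.

41.27 m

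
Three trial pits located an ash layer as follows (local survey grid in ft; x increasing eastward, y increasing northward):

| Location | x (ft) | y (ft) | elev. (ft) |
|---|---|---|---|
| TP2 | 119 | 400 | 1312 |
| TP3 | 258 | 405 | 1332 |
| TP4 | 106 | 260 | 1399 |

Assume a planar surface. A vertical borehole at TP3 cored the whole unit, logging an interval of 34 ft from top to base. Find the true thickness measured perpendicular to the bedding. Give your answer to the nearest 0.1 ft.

28.4 ft

Let the plane be z = a·x + b·y + c.
TP3−TP2: 139a + 5b = 20;  TP4−TP2: −13a − 140b = 87.
Solving gives a = 0.16680, b = −0.63692.
|∇z| = √(a²+b²) = 0.65839, so dip δ = arctan(0.65839) = 33.36°.
True thickness = vertical thickness × cos δ = 34 × cos 33.36° = 28.4 ft.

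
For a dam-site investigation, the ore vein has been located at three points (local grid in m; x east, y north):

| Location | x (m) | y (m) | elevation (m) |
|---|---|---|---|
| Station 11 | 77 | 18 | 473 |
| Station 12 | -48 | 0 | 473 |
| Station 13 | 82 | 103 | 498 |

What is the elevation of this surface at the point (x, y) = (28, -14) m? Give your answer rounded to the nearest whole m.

466 m

Two edge vectors: Station 11→Station 12 = (-125, -18, 0), Station 11→Station 13 = (5, 85, 25).
Normal n = (Station 11→Station 12) × (Station 11→Station 13) = (-450, 3125, -10535).
So ∂z/∂x = −n_x/n_z = −0.04271 and ∂z/∂y = −n_y/n_z = 0.29663.
Intercept c from Station 11: 473 + 3.29 − 5.34 = 470.95.
At (28, -14): z = −1.2 − 4.2 + 470.95 = 465.6 m.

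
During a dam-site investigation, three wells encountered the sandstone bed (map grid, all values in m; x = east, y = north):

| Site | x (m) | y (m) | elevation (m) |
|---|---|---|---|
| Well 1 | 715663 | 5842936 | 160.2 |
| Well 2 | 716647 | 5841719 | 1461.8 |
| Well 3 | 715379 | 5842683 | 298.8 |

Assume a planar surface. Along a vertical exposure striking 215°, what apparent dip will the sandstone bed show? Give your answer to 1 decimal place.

28.5°

Let the plane be z = a·x + b·y + c.
Well 2−Well 1: 984a − 1217b = 1301.6;  Well 3−Well 1: −284a − 253b = 138.6.
Solving gives a = 0.27015, b = −0.85108.
Unit vector along 215° is (sin 215°, cos 215°) = (-0.5736, -0.8192).
Slope in that direction = a·(-0.5736) + b·(-0.8192) = 0.54221.
Apparent dip = arctan|0.54221| = 28.5° (true dip is 41.8°, so apparent ≤ true as expected).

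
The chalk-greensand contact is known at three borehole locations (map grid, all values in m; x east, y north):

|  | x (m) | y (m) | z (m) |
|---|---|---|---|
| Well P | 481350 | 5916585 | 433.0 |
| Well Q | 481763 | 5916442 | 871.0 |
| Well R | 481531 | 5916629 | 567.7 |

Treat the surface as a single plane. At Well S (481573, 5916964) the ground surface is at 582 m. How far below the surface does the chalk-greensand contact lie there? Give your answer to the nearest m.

157 m

Let the plane be z = a·x + b·y + c.
Well Q−Well P: 413a − 143b = 438;  Well R−Well P: 181a + 44b = 134.7.
Solving gives a = 0.87468165, b = −0.53675860.
Then c = 433 − a·481350 − b·5916585 = 2755182.85.
At (481573, 5916964): z_contact = 421223.1 − 3175981.3 + 2755182.85 = 424.6 m.
Depth below ground = 582 − 424.6 = 157 m.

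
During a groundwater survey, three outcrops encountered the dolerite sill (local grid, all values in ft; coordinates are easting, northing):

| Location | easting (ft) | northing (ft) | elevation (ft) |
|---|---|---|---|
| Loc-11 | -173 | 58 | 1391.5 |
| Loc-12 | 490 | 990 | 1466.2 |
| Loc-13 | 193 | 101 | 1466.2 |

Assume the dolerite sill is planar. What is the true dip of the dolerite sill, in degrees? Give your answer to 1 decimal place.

12.6°

Let the plane be z = a·easting + b·northing + c.
Loc-12−Loc-11: 663a + 932b = 74.7;  Loc-13−Loc-11: 366a + 43b = 74.7.
Solving gives a = 0.21244, b = −0.07097.
Gradient magnitude |∇z| = √(a² + b²) = √(0.04513 + 0.00504) = 0.22398.
True dip = arctan(0.22398) = 12.6°, dipping toward WNW (azimuth ≈ 288°).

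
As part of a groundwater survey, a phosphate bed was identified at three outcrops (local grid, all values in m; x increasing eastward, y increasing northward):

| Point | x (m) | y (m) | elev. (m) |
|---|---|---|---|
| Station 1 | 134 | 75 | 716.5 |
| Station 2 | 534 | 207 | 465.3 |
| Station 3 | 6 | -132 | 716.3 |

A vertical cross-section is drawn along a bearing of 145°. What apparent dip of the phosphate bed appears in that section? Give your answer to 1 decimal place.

40.5°

Let the plane be z = a·x + b·y + c.
Station 2−Station 1: 400a + 132b = −251.2;  Station 3−Station 1: −128a − 207b = −0.2.
Solving gives a = −0.78940, b = 0.48910.
Unit vector along 145° is (sin 145°, cos 145°) = (0.5736, -0.8192).
Slope in that direction = a·(0.5736) + b·(-0.8192) = −0.85343.
Apparent dip = arctan|0.85343| = 40.5° (true dip is 42.9°, so apparent ≤ true as expected).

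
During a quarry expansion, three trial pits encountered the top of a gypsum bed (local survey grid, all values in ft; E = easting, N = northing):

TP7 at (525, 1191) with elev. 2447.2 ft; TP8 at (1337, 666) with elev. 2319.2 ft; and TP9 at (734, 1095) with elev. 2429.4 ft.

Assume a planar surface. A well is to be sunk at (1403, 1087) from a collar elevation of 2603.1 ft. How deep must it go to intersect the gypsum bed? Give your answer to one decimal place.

Two edge vectors: TP7→TP8 = (812, -525, -128), TP7→TP9 = (209, -96, -17.8).
Normal n = (TP7→TP8) × (TP7→TP9) = (-2943, -12298.4, 31773).
So ∂z/∂E = −n_x/n_z = 0.092626 and ∂z/∂N = −n_y/n_z = 0.387071.
Intercept c from TP7: 2447.2 − 48.63 − 461.00 = 1937.57.
At (1403, 1087): z_contact = 129.95 + 420.75 + 1937.57 = 2488.27 ft.
Depth below ground = 2603.1 − 2488.27 = 114.8 ft.

114.8 ft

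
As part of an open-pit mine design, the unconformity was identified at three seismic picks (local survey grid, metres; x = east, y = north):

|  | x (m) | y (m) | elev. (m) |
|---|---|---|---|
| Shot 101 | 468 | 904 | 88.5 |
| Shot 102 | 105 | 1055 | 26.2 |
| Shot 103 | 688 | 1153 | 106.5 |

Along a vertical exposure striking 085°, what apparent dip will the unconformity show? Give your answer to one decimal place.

Two edge vectors: Shot 101→Shot 102 = (-363, 151, -62.3), Shot 101→Shot 103 = (220, 249, 18).
Normal n = (Shot 101→Shot 102) × (Shot 101→Shot 103) = (18230.7, -7172, -123607).
So ∂z/∂x = −n_x/n_z = 0.14749 and ∂z/∂y = −n_y/n_z = −0.05802.
Unit vector along 085° is (sin 85°, cos 85°) = (0.9962, 0.0872).
Slope in that direction = a·(0.9962) + b·(0.0872) = 0.14187.
Apparent dip = arctan|0.14187| = 8.1° (true dip is 9.0°, so apparent ≤ true as expected).

8.1°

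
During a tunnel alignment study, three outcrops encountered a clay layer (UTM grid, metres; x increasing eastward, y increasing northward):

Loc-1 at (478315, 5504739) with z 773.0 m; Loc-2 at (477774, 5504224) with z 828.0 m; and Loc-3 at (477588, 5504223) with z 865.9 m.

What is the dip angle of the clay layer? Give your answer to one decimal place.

13.0°

Two edge vectors: Loc-1→Loc-2 = (-541, -515, 55), Loc-1→Loc-3 = (-727, -516, 92.9).
Normal n = (Loc-1→Loc-2) × (Loc-1→Loc-3) = (-19463.5, 10273.9, -95249).
So ∂z/∂x = −n_x/n_z = −0.20434 and ∂z/∂y = −n_y/n_z = 0.10786.
Gradient magnitude |∇z| = √(a² + b²) = √(0.04176 + 0.01163) = 0.23106.
True dip = arctan(0.23106) = 13.0°, dipping toward ESE (azimuth ≈ 118°).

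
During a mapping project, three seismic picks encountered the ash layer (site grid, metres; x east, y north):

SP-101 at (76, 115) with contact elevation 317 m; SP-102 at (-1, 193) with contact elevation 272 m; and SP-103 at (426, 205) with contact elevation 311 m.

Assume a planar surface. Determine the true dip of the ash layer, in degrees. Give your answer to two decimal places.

25.88°

Let the plane be z = a·x + b·y + c.
SP-102−SP-101: −77a + 78b = −45;  SP-103−SP-101: 350a + 90b = −6.
Solving gives a = 0.10465, b = −0.47362.
Gradient magnitude |∇z| = √(a² + b²) = √(0.01095 + 0.22432) = 0.48504.
True dip = arctan(0.48504) = 25.88°, dipping toward NNW (azimuth ≈ 348°).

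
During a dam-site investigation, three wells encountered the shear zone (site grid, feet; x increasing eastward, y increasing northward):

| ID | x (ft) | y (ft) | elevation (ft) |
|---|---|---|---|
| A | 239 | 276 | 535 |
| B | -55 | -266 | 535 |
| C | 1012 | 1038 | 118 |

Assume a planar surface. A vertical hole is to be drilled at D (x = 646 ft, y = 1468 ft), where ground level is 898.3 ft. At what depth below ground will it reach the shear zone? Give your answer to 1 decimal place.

85.5 ft

Let the plane be z = a·x + b·y + c.
B−A: −294a − 542b = 0;  C−A: 773a + 762b = −417.
Solving gives a = −1.159415, b = 0.628908.
Then c = 535 − a·239 − b·276 = 638.52.
At (646, 1468): z_contact = −748.98 + 923.24 + 638.52 = 812.78 ft.
Depth below ground = 898.3 − 812.78 = 85.5 ft.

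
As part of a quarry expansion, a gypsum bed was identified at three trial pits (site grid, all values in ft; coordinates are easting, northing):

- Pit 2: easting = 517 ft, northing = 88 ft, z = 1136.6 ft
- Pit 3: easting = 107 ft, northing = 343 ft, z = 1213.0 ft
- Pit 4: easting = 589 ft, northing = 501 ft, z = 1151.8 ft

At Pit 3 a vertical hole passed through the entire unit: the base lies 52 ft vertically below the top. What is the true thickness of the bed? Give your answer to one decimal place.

Two edge vectors: Pit 2→Pit 3 = (-410, 255, 76.4), Pit 2→Pit 4 = (72, 413, 15.2).
Normal n = (Pit 2→Pit 3) × (Pit 2→Pit 4) = (-27677.2, 11732.8, -187690).
So ∂z/∂easting = −n_x/n_z = −0.14746 and ∂z/∂northing = −n_y/n_z = 0.06251.
|∇z| = √(a²+b²) = 0.16017, so dip δ = arctan(0.16017) = 9.10°.
True thickness = vertical thickness × cos δ = 52 × cos 9.10° = 51.3 ft.

51.3 ft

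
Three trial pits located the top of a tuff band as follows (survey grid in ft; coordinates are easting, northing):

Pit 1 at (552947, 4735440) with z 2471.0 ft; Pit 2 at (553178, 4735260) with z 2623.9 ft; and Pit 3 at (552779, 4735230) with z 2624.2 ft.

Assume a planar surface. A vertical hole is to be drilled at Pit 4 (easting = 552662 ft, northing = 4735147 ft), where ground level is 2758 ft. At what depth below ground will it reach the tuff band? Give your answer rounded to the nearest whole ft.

76 ft

Let the plane be z = a·easting + b·northing + c.
Pit 2−Pit 1: 231a − 180b = 152.9;  Pit 3−Pit 1: −168a − 210b = 153.2.
Solving gives a = 0.05756190, b = −0.77557333.
Then c = 2471 − a·552947 − b·4735440 = 3643323.30.
At (552662, 4735147): z_contact = 31812.3 − 3672453.7 + 3643323.30 = 2681.8 ft.
Depth below ground = 2758 − 2681.8 = 76 ft.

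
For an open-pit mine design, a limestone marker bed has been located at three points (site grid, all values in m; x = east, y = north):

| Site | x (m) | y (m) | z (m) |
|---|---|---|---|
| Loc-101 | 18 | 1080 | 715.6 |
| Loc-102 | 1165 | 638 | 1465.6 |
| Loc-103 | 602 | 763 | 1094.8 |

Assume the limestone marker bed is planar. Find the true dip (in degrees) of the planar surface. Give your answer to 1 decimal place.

33.7°

Let the plane be z = a·x + b·y + c.
Loc-102−Loc-101: 1147a − 442b = 750;  Loc-103−Loc-101: 584a − 317b = 379.2.
Solving gives a = 0.66505, b = 0.02899.
Gradient magnitude |∇z| = √(a² + b²) = √(0.44229 + 0.00084) = 0.66568.
True dip = arctan(0.66568) = 33.7°, dipping toward W (azimuth ≈ 268°).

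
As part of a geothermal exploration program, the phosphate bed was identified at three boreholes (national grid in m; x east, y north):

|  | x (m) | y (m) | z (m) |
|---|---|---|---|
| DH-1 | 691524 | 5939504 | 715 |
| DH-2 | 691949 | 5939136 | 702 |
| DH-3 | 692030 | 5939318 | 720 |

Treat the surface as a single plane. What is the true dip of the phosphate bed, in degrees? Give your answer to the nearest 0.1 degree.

5.2°

Two edge vectors: DH-1→DH-2 = (425, -368, -13), DH-1→DH-3 = (506, -186, 5).
Normal n = (DH-1→DH-2) × (DH-1→DH-3) = (-4258, -8703, 107158).
So ∂z/∂x = −n_x/n_z = 0.03974 and ∂z/∂y = −n_y/n_z = 0.08122.
Gradient magnitude |∇z| = √(a² + b²) = √(0.00158 + 0.00660) = 0.09042.
True dip = arctan(0.09042) = 5.2°, dipping toward SSW (azimuth ≈ 206°).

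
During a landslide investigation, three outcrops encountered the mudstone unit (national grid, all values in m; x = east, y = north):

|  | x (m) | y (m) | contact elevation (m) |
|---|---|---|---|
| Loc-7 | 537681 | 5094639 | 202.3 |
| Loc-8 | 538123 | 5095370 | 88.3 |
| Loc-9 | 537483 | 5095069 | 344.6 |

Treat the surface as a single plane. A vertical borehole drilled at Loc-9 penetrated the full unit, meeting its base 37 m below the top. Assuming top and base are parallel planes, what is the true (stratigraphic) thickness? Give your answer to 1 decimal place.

33.5 m

Two edge vectors: Loc-7→Loc-8 = (442, 731, -114), Loc-7→Loc-9 = (-198, 430, 142.3).
Normal n = (Loc-7→Loc-8) × (Loc-7→Loc-9) = (153041.3, -40324.6, 334798).
So ∂z/∂x = −n_x/n_z = −0.45712 and ∂z/∂y = −n_y/n_z = 0.12044.
|∇z| = √(a²+b²) = 0.47272, so dip δ = arctan(0.47272) = 25.30°.
True thickness = vertical thickness × cos δ = 37 × cos 25.30° = 33.5 m.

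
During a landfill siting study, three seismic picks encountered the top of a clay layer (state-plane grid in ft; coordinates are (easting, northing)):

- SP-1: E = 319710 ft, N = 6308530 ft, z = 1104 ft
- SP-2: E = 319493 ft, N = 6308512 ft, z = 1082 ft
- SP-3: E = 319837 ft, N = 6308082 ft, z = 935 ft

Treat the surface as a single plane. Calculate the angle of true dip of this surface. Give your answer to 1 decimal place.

Let the plane be z = a·E + b·N + c.
SP-2−SP-1: −217a − 18b = −22;  SP-3−SP-1: 127a − 448b = −169.
Solving gives a = 0.06848, b = 0.39665.
Gradient magnitude |∇z| = √(a² + b²) = √(0.00469 + 0.15733) = 0.40251.
True dip = arctan(0.40251) = 21.9°, dipping toward S (azimuth ≈ 190°).

21.9°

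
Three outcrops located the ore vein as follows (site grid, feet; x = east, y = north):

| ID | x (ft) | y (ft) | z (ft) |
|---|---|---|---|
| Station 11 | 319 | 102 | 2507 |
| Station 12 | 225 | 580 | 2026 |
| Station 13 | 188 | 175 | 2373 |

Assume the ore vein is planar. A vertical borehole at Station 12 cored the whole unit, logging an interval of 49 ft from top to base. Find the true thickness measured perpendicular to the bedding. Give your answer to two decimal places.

Two edge vectors: Station 11→Station 12 = (-94, 478, -481), Station 11→Station 13 = (-131, 73, -134).
Normal n = (Station 11→Station 12) × (Station 11→Station 13) = (-28939, 50415, 55756).
So ∂z/∂x = −n_x/n_z = 0.51903 and ∂z/∂y = −n_y/n_z = −0.90421.
|∇z| = √(a²+b²) = 1.04258, so dip δ = arctan(1.04258) = 46.19°.
True thickness = vertical thickness × cos δ = 49 × cos 46.19° = 33.92 ft.

33.92 ft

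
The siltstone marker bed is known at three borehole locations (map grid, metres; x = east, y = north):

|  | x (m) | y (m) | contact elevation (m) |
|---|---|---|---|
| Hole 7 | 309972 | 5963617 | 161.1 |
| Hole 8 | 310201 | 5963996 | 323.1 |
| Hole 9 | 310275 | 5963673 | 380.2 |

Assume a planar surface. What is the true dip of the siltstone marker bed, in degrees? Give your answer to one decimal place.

35.9°

Let the plane be z = a·x + b·y + c.
Hole 8−Hole 7: 229a + 379b = 162;  Hole 9−Hole 7: 303a + 56b = 219.1.
Solving gives a = 0.72507, b = −0.01066.
Gradient magnitude |∇z| = √(a² + b²) = √(0.52573 + 0.00011) = 0.72515.
True dip = arctan(0.72515) = 35.9°, dipping toward W (azimuth ≈ 271°).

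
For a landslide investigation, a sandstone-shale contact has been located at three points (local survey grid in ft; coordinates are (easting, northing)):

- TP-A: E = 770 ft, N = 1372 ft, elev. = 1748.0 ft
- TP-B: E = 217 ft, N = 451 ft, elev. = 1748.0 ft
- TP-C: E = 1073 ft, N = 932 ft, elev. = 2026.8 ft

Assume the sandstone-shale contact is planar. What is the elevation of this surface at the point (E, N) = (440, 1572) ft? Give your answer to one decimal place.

1526.8 ft

Two edge vectors: TP-A→TP-B = (-553, -921, 0), TP-A→TP-C = (303, -440, 278.8).
Normal n = (TP-A→TP-B) × (TP-A→TP-C) = (-256774.8, 154176.4, 522383).
So ∂z/∂E = −n_x/n_z = 0.491545 and ∂z/∂N = −n_y/n_z = −0.295141.
Intercept c from TP-A: 1748 − 378.49 + 404.93 = 1774.44.
At (440, 1572): z = 216.3 − 464.0 + 1774.44 = 1526.8 ft.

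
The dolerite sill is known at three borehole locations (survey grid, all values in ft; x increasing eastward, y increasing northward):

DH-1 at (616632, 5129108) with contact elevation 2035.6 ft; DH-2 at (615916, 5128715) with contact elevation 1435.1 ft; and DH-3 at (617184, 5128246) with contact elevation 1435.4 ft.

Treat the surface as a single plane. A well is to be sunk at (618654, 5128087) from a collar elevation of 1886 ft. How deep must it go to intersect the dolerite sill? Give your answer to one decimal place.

Let the plane be z = a·x + b·y + c.
DH-2−DH-1: −716a − 393b = −600.5;  DH-3−DH-1: 552a − 862b = −600.2.
Solving gives a = 0.337780772, b = 0.912592792.
Then c = 2035.6 − a·616632 − b·5129108 = −4887037.82.
At (618654, 5128087): z_contact = 208969.43 + 4679855.23 − 4887037.82 = 1786.84 ft.
Depth below ground = 1886 − 1786.84 = 99.2 ft.

99.2 ft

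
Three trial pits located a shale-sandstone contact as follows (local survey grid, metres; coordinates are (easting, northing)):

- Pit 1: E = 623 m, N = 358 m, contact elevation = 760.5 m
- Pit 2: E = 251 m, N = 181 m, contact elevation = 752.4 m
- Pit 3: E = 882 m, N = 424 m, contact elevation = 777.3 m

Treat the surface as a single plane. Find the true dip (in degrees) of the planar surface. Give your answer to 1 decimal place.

Two edge vectors: Pit 1→Pit 2 = (-372, -177, -8.1), Pit 1→Pit 3 = (259, 66, 16.8).
Normal n = (Pit 1→Pit 2) × (Pit 1→Pit 3) = (-2439, 4151.7, 21291).
So ∂z/∂E = −n_x/n_z = 0.11456 and ∂z/∂N = −n_y/n_z = −0.19500.
Gradient magnitude |∇z| = √(a² + b²) = √(0.01312 + 0.03802) = 0.22616.
True dip = arctan(0.22616) = 12.7°, dipping toward NNW (azimuth ≈ 330°).

12.7°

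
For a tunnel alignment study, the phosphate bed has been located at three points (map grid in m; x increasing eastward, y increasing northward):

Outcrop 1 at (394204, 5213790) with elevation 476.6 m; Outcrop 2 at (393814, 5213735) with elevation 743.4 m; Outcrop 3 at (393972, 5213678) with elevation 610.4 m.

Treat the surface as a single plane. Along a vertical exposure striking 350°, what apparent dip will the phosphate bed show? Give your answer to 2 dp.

23.55°

Let the plane be z = a·x + b·y + c.
Outcrop 2−Outcrop 1: −390a − 55b = 266.8;  Outcrop 3−Outcrop 1: −232a − 112b = 133.8.
Solving gives a = −0.72842, b = 0.31422.
Unit vector along 350° is (sin 350°, cos 350°) = (-0.1736, 0.9848).
Slope in that direction = a·(-0.1736) + b·(0.9848) = 0.43593.
Apparent dip = arctan|0.43593| = 23.55° (true dip is 38.4°, so apparent ≤ true as expected).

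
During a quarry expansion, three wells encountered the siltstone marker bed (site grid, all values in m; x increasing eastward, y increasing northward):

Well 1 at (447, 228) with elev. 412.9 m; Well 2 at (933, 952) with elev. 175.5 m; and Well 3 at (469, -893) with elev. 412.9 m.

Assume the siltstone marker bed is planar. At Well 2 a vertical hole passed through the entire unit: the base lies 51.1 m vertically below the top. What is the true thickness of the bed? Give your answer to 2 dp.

Two edge vectors: Well 1→Well 2 = (486, 724, -237.4), Well 1→Well 3 = (22, -1121, 0).
Normal n = (Well 1→Well 2) × (Well 1→Well 3) = (-266125.4, -5222.8, -560734).
So ∂z/∂x = −n_x/n_z = −0.47460 and ∂z/∂y = −n_y/n_z = −0.00931.
|∇z| = √(a²+b²) = 0.47469, so dip δ = arctan(0.47469) = 25.39°.
True thickness = vertical thickness × cos δ = 51.1 × cos 25.39° = 46.16 m.

46.16 m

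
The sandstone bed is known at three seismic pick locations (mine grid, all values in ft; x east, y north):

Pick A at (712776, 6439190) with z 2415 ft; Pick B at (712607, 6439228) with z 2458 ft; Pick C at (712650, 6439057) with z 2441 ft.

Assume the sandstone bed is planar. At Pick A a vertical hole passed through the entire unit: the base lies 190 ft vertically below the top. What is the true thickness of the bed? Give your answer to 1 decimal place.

184.4 ft

Let the plane be z = a·x + b·y + c.
Pick B−Pick A: −169a + 38b = 43;  Pick C−Pick A: −126a − 133b = 26.
Solving gives a = −0.24599, b = 0.03756.
|∇z| = √(a²+b²) = 0.24884, so dip δ = arctan(0.24884) = 13.97°.
True thickness = vertical thickness × cos δ = 190 × cos 13.97° = 184.4 ft.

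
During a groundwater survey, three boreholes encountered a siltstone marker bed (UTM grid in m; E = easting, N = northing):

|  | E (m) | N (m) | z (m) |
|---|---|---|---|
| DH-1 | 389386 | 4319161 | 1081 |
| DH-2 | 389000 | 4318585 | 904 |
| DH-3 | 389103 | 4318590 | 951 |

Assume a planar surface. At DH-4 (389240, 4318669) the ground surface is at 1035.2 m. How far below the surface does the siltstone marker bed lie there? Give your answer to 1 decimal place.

Two edge vectors: DH-1→DH-2 = (-386, -576, -177), DH-1→DH-3 = (-283, -571, -130).
Normal n = (DH-1→DH-2) × (DH-1→DH-3) = (-26187, -89, 57398).
So ∂z/∂E = −n_x/n_z = 0.456235409 and ∂z/∂N = −n_y/n_z = 0.001550577.
Intercept c from DH-1: 1081 − 177651.68 − 6697.19 = −183267.87.
At (389240, 4318669): z_contact = 177585.07 + 6696.43 − 183267.87 = 1013.63 m.
Depth below ground = 1035.2 − 1013.63 = 21.6 m.

21.6 m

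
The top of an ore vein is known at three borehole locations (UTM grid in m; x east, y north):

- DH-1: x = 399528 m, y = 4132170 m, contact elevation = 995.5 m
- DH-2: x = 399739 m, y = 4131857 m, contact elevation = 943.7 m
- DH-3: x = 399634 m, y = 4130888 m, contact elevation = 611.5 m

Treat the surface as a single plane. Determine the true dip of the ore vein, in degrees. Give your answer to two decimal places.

Let the plane be z = a·x + b·y + c.
DH-2−DH-1: 211a − 313b = −51.8;  DH-3−DH-1: 106a − 1282b = −384.
Solving gives a = 0.22663, b = 0.31827.
Gradient magnitude |∇z| = √(a² + b²) = √(0.05136 + 0.10130) = 0.39071.
True dip = arctan(0.39071) = 21.34°, dipping toward SW (azimuth ≈ 215°).

21.34°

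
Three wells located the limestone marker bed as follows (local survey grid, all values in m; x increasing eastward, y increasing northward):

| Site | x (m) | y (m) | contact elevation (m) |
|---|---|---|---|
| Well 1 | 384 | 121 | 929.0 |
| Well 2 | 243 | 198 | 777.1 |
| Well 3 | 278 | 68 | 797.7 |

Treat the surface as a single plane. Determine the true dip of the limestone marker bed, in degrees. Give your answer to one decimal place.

49.5°

Let the plane be z = a·x + b·y + c.
Well 2−Well 1: −141a + 77b = −151.9;  Well 3−Well 1: −106a − 53b = −131.3.
Solving gives a = 1.16155, b = 0.15426.
Gradient magnitude |∇z| = √(a² + b²) = √(1.34919 + 0.02380) = 1.17175.
True dip = arctan(1.17175) = 49.5°, dipping toward W (azimuth ≈ 262°).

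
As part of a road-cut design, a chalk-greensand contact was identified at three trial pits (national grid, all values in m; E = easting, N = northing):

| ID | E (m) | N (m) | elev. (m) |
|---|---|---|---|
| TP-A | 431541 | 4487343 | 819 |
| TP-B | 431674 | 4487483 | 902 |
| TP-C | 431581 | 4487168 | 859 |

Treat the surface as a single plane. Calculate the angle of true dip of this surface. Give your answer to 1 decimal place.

35.0°

Let the plane be z = a·E + b·N + c.
TP-B−TP-A: 133a + 140b = 83;  TP-C−TP-A: 40a − 175b = 40.
Solving gives a = 0.69697, b = −0.06926.
Gradient magnitude |∇z| = √(a² + b²) = √(0.48577 + 0.00480) = 0.70040.
True dip = arctan(0.70040) = 35.0°, dipping toward W (azimuth ≈ 276°).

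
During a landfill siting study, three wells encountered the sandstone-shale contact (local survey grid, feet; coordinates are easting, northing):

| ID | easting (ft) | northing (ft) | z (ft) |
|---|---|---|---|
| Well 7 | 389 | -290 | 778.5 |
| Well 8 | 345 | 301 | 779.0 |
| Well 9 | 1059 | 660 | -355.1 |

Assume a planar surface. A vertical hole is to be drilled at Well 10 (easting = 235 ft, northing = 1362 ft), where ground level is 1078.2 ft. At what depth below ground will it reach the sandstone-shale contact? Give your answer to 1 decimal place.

Two edge vectors: Well 7→Well 8 = (-44, 591, 0.5), Well 7→Well 9 = (670, 950, -1133.6).
Normal n = (Well 7→Well 8) × (Well 7→Well 9) = (-670432.6, -49543.4, -437770).
So ∂z/∂easting = −n_x/n_z = −1.531472 and ∂z/∂northing = −n_y/n_z = −0.113172.
Intercept c from Well 7: 778.5 + 595.74 − 32.82 = 1341.42.
At (235, 1362): z_contact = −359.90 − 154.14 + 1341.42 = 827.39 ft.
Depth below ground = 1078.2 − 827.39 = 250.8 ft.

250.8 ft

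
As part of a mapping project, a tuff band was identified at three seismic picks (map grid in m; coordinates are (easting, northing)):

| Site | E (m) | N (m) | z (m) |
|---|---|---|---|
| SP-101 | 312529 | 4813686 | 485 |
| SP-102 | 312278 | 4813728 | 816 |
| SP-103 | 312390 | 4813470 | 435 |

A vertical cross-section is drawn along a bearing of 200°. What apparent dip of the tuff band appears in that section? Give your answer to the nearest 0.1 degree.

Two edge vectors: SP-101→SP-102 = (-251, 42, 331), SP-101→SP-103 = (-139, -216, -50).
Normal n = (SP-101→SP-102) × (SP-101→SP-103) = (69396, -58559, 60054).
So ∂z/∂E = −n_x/n_z = −1.15556 and ∂z/∂N = −n_y/n_z = 0.97511.
Unit vector along 200° is (sin 200°, cos 200°) = (-0.3420, -0.9397).
Slope in that direction = a·(-0.3420) + b·(-0.9397) = −0.52107.
Apparent dip = arctan|0.52107| = 27.5° (true dip is 56.5°, so apparent ≤ true as expected).

27.5°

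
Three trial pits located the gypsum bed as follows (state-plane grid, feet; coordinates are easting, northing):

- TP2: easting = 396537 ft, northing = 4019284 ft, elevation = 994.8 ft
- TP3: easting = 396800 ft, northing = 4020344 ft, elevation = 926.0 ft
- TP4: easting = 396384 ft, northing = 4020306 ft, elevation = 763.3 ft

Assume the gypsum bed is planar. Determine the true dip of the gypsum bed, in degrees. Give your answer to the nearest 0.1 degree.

23.7°

Let the plane be z = a·easting + b·northing + c.
TP3−TP2: 263a + 1060b = −68.8;  TP4−TP2: −153a + 1022b = −231.5.
Solving gives a = 0.40624, b = −0.16570.
Gradient magnitude |∇z| = √(a² + b²) = √(0.16503 + 0.02746) = 0.43874.
True dip = arctan(0.43874) = 23.7°, dipping toward WNW (azimuth ≈ 292°).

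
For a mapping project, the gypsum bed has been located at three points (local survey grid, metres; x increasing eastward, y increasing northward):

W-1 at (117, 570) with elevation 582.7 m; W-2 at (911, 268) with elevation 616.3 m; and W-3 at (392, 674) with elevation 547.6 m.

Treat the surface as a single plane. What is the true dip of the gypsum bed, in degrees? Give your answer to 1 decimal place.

Let the plane be z = a·x + b·y + c.
W-2−W-1: 794a − 302b = 33.6;  W-3−W-1: 275a + 104b = −35.1.
Solving gives a = −0.04290, b = −0.22406.
Gradient magnitude |∇z| = √(a² + b²) = √(0.00184 + 0.05020) = 0.22813.
True dip = arctan(0.22813) = 12.9°, dipping toward N (azimuth ≈ 011°).

12.9°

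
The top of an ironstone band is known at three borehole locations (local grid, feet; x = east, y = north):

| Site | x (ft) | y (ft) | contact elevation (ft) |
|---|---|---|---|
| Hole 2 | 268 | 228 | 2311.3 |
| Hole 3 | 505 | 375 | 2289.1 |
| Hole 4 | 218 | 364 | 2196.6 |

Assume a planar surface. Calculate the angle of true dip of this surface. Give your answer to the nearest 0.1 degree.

38.5°

Two edge vectors: Hole 2→Hole 3 = (237, 147, -22.2), Hole 2→Hole 4 = (-50, 136, -114.7).
Normal n = (Hole 2→Hole 3) × (Hole 2→Hole 4) = (-13841.7, 28293.9, 39582).
So ∂z/∂x = −n_x/n_z = 0.34970 and ∂z/∂y = −n_y/n_z = −0.71482.
Gradient magnitude |∇z| = √(a² + b²) = √(0.12229 + 0.51096) = 0.79577.
True dip = arctan(0.79577) = 38.5°, dipping toward NNW (azimuth ≈ 334°).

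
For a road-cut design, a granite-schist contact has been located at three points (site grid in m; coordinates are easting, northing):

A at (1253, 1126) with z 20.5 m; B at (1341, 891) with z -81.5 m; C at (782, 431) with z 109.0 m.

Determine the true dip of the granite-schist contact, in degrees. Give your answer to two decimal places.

30.23°

Let the plane be z = a·easting + b·northing + c.
B−A: 88a − 235b = −102;  C−A: −471a − 695b = 88.5.
Solving gives a = −0.53355, b = 0.23425.
Gradient magnitude |∇z| = √(a² + b²) = √(0.28467 + 0.05487) = 0.58270.
True dip = arctan(0.58270) = 30.23°, dipping toward ESE (azimuth ≈ 114°).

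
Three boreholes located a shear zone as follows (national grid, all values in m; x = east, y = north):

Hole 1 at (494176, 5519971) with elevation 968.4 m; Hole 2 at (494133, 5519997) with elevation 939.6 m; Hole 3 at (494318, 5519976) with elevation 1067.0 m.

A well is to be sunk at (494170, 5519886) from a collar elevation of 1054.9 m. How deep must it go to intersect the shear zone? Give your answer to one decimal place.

Let the plane be z = a·x + b·y + c.
Hole 2−Hole 1: −43a + 26b = −28.8;  Hole 3−Hole 1: 142a + 5b = 98.6.
Solving gives a = 0.693012542, b = 0.038443819.
Then c = 968.4 − a·494176 − b·5519971 = −553710.53.
At (494170, 5519886): z_contact = 342466.01 + 212205.50 − 553710.53 = 960.97 m.
Depth below ground = 1054.9 − 960.97 = 93.9 m.

93.9 m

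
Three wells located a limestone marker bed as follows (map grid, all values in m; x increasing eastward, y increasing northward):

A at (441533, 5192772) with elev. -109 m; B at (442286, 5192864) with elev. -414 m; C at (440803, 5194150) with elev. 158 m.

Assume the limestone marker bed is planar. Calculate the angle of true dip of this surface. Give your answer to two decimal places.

Let the plane be z = a·x + b·y + c.
B−A: 753a + 92b = −305;  C−A: −730a + 1378b = 267.
Solving gives a = −0.40266, b = −0.01955.
Gradient magnitude |∇z| = √(a² + b²) = √(0.16213 + 0.00038) = 0.40313.
True dip = arctan(0.40313) = 21.96°, dipping toward E (azimuth ≈ 087°).

21.96°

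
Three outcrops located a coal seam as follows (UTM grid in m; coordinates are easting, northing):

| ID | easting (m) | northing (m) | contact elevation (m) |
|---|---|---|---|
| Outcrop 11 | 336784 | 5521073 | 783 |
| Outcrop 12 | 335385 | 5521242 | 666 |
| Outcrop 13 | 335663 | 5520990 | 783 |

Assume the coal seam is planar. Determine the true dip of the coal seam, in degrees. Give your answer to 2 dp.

Two edge vectors: Outcrop 11→Outcrop 12 = (-1399, 169, -117), Outcrop 11→Outcrop 13 = (-1121, -83, 0).
Normal n = (Outcrop 11→Outcrop 12) × (Outcrop 11→Outcrop 13) = (-9711, 131157, 305566).
So ∂z/∂easting = −n_x/n_z = 0.03178 and ∂z/∂northing = −n_y/n_z = −0.42923.
Gradient magnitude |∇z| = √(a² + b²) = √(0.00101 + 0.18424) = 0.43040.
True dip = arctan(0.43040) = 23.29°, dipping toward N (azimuth ≈ 356°).

23.29°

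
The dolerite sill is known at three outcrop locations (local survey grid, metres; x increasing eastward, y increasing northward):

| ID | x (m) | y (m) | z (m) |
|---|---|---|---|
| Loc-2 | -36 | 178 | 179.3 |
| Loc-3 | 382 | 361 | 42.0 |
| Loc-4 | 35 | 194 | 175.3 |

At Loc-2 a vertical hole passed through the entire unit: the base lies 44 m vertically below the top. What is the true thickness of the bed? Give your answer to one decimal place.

26.8 m

Two edge vectors: Loc-2→Loc-3 = (418, 183, -137.3), Loc-2→Loc-4 = (71, 16, -4).
Normal n = (Loc-2→Loc-3) × (Loc-2→Loc-4) = (1464.8, -8076.3, -6305).
So ∂z/∂x = −n_x/n_z = 0.23232 and ∂z/∂y = −n_y/n_z = −1.28094.
|∇z| = √(a²+b²) = 1.30183, so dip δ = arctan(1.30183) = 52.47°.
True thickness = vertical thickness × cos δ = 44 × cos 52.47° = 26.8 m.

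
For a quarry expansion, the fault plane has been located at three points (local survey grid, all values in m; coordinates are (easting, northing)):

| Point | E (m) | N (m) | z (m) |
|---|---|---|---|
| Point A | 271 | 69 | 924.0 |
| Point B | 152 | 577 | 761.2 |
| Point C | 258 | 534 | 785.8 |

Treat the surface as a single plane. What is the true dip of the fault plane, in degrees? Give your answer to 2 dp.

Two edge vectors: Point A→Point B = (-119, 508, -162.8), Point A→Point C = (-13, 465, -138.2).
Normal n = (Point A→Point B) × (Point A→Point C) = (5496.4, -14329.4, -48731).
So ∂z/∂E = −n_x/n_z = 0.11279 and ∂z/∂N = −n_y/n_z = −0.29405.
Gradient magnitude |∇z| = √(a² + b²) = √(0.01272 + 0.08647) = 0.31494.
True dip = arctan(0.31494) = 17.48°, dipping toward NNW (azimuth ≈ 339°).

17.48°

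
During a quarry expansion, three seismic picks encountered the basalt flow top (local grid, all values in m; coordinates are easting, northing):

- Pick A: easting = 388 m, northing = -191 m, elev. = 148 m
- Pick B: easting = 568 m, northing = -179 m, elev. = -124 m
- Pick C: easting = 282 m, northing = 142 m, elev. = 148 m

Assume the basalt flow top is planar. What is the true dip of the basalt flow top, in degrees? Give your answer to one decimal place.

Let the plane be z = a·easting + b·northing + c.
Pick B−Pick A: 180a + 12b = −272;  Pick C−Pick A: −106a + 333b = 0.
Solving gives a = −1.47971, b = −0.47102.
Gradient magnitude |∇z| = √(a² + b²) = √(2.18954 + 0.22186) = 1.55287.
True dip = arctan(1.55287) = 57.2°, dipping toward ENE (azimuth ≈ 072°).

57.2°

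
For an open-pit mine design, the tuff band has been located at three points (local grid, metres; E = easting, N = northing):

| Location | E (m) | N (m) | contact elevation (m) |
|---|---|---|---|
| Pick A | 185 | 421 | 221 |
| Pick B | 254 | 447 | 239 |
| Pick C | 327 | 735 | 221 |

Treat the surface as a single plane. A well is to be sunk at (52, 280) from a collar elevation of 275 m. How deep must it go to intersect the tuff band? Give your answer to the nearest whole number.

76 m

Two edge vectors: Pick A→Pick B = (69, 26, 18), Pick A→Pick C = (142, 314, 0).
Normal n = (Pick A→Pick B) × (Pick A→Pick C) = (-5652, 2556, 17974).
So ∂z/∂E = −n_x/n_z = 0.31445 and ∂z/∂N = −n_y/n_z = −0.14221.
Intercept c from Pick A: 221 − 58.17 + 59.87 = 222.69.
At (52, 280): z_contact = 16.4 − 39.8 + 222.69 = 199.2 m.
Depth below ground = 275 − 199.2 = 76 m.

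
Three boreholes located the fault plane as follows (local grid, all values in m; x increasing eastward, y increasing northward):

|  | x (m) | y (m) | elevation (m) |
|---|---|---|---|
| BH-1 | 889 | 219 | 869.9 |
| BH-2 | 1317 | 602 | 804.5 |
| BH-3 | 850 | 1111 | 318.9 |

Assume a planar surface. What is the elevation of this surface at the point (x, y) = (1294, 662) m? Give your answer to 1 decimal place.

759.6 m

Let the plane be z = a·x + b·y + c.
BH-2−BH-1: 428a + 383b = −65.4;  BH-3−BH-1: −39a + 892b = −551.
Solving gives a = 0.384903, b = −0.600884.
Then c = 869.9 − a·889 − b·219 = 659.31.
At (1294, 662): z = 498.1 − 397.8 + 659.31 = 759.6 m.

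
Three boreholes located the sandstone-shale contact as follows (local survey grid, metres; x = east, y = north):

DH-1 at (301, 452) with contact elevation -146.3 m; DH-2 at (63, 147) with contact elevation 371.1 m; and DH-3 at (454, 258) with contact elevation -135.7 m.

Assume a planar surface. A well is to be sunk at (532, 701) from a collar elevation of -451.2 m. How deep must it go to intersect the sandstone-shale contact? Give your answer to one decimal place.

Let the plane be z = a·x + b·y + c.
DH-2−DH-1: −238a − 305b = 517.4;  DH-3−DH-1: 153a − 194b = 10.6.
Solving gives a = −1.04638, b = −0.87988.
Then c = -146.3 − a·301 − b·452 = 566.36.
At (532, 701): z_contact = −556.67 − 616.79 + 566.36 = -607.10 m.
Depth below ground = -451.2 − (-607.10) = 155.9 m.

155.9 m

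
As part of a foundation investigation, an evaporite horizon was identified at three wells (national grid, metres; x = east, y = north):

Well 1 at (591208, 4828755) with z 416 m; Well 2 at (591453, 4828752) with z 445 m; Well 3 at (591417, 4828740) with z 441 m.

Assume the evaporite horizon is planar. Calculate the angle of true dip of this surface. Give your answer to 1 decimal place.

6.8°

Let the plane be z = a·x + b·y + c.
Well 2−Well 1: 245a − 3b = 29;  Well 3−Well 1: 209a − 15b = 25.
Solving gives a = 0.11811, b = −0.02100.
Gradient magnitude |∇z| = √(a² + b²) = √(0.01395 + 0.00044) = 0.11996.
True dip = arctan(0.11996) = 6.8°, dipping toward W (azimuth ≈ 280°).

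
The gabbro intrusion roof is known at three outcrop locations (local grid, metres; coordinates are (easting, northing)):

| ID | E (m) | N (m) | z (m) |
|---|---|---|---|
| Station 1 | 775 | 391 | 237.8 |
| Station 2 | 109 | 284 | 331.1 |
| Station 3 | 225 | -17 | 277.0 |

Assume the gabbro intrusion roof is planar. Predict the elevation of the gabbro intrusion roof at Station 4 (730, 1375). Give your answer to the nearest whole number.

361 m

Two edge vectors: Station 1→Station 2 = (-666, -107, 93.3), Station 1→Station 3 = (-550, -408, 39.2).
Normal n = (Station 1→Station 2) × (Station 1→Station 3) = (33872, -25207.8, 212878).
So ∂z/∂E = −n_x/n_z = −0.15911 and ∂z/∂N = −n_y/n_z = 0.11841.
Intercept c from Station 1: 237.8 + 123.31 − 46.30 = 314.81.
At (730, 1375): z = −116.2 + 162.8 + 314.81 = 361.5 m.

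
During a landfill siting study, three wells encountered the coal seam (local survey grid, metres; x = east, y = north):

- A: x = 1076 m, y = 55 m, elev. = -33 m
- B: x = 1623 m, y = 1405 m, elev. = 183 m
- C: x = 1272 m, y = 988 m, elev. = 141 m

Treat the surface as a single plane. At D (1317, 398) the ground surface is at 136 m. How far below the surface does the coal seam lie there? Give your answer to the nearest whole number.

128 m

Two edge vectors: A→B = (547, 1350, 216), A→C = (196, 933, 174).
Normal n = (A→B) × (A→C) = (33372, -52842, 245751).
So ∂z/∂x = −n_x/n_z = −0.13580 and ∂z/∂y = −n_y/n_z = 0.21502.
Intercept c from A: -33 + 146.12 − 11.83 = 101.29.
At (1317, 398): z_contact = −178.8 + 85.6 + 101.29 = 8.0 m.
Depth below ground = 136 − 8.0 = 128 m.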